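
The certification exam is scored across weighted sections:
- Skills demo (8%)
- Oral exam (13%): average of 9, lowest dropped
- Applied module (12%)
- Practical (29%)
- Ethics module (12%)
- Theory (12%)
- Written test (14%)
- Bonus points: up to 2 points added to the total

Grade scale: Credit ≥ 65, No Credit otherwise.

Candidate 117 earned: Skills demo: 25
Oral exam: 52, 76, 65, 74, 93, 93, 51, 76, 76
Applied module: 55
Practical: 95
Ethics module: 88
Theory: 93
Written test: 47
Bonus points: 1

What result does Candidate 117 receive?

Credit

Oral exam: drop 51 → average of remaining 8 = 605/8 = 75.625
Weighted total:
  Skills demo 25 × 0.08 = 2
  Oral exam 75.625 × 0.13 = 9.83125
  Applied module 55 × 0.12 = 6.6
  Practical 95 × 0.29 = 27.55
  Ethics module 88 × 0.12 = 10.56
  Theory 93 × 0.12 = 11.16
  Written test 47 × 0.14 = 6.58
Sum = 74.28125
Bonus points: 74.28125 + 1 = 75.28125
75.28125 ≥ 65 → Credit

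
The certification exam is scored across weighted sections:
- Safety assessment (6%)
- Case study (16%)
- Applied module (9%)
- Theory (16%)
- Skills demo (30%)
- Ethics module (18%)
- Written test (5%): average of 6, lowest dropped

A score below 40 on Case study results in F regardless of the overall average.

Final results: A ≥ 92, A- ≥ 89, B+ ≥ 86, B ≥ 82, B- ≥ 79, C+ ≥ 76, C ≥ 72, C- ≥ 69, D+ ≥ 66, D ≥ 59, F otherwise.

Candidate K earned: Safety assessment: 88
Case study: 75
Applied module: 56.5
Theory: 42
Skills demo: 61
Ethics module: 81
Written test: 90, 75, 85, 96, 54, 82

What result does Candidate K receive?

D+

Written test: drop 54 → average of remaining 5 = 428/5 = 85.6
Case study score 75 ≥ 40: minimum met.
Weighted total:
  Safety assessment 88 × 0.06 = 5.28
  Case study 75 × 0.16 = 12
  Applied module 56.5 × 0.09 = 5.085
  Theory 42 × 0.16 = 6.72
  Skills demo 61 × 0.3 = 18.3
  Ethics module 81 × 0.18 = 14.58
  Written test 85.6 × 0.05 = 4.28
Sum = 66.245
66.245 is ≥ 66 and < 69 → D+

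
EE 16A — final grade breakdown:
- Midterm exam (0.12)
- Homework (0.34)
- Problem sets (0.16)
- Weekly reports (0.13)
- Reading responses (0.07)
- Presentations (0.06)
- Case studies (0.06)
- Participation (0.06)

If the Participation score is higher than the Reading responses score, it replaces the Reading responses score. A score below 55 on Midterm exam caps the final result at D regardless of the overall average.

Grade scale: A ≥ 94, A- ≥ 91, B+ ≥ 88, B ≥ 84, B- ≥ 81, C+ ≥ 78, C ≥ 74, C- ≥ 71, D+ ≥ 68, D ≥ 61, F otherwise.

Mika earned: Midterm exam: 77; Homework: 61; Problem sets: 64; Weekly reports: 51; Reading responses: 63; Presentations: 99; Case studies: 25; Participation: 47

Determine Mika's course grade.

D

Participation (47) ≤ Reading responses (63), so Reading responses stays at 63.
Midterm exam score 77 ≥ 55: minimum met.
Weighted total:
  Midterm exam 77 × 0.12 = 9.24
  Homework 61 × 0.34 = 20.74
  Problem sets 64 × 0.16 = 10.24
  Weekly reports 51 × 0.13 = 6.63
  Reading responses 63 × 0.07 = 4.41
  Presentations 99 × 0.06 = 5.94
  Case studies 25 × 0.06 = 1.5
  Participation 47 × 0.06 = 2.82
Sum = 61.52
61.52 is ≥ 61 and < 68 → D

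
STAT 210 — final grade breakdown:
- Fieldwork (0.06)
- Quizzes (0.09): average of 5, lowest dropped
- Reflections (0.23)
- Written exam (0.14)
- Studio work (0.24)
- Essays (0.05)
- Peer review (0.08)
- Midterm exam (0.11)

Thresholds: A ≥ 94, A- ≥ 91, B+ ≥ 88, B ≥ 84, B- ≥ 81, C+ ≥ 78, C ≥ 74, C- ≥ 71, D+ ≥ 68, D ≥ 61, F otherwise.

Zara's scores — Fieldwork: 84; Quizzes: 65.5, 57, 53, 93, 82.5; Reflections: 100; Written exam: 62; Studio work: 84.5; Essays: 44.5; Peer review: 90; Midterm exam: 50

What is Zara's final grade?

Quizzes: drop 53 → average of remaining 4 = 298/4 = 74.5
Weighted total:
  Fieldwork 84 × 0.06 = 5.04
  Quizzes 74.5 × 0.09 = 6.705
  Reflections 100 × 0.23 = 23
  Written exam 62 × 0.14 = 8.68
  Studio work 84.5 × 0.24 = 20.28
  Essays 44.5 × 0.05 = 2.225
  Peer review 90 × 0.08 = 7.2
  Midterm exam 50 × 0.11 = 5.5
Sum = 78.63
78.63 is ≥ 78 and < 81 → C+

C+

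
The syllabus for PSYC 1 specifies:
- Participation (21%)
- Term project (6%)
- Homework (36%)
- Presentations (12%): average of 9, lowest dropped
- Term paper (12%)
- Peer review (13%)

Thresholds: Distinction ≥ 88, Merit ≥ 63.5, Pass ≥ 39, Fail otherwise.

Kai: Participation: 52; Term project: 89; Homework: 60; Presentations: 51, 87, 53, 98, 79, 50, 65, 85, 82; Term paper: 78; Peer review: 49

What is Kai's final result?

Presentations: drop 50 → average of remaining 8 = 600/8 = 75
Weighted total:
  Participation 52 × 0.21 = 10.92
  Term project 89 × 0.06 = 5.34
  Homework 60 × 0.36 = 21.6
  Presentations 75 × 0.12 = 9
  Term paper 78 × 0.12 = 9.36
  Peer review 49 × 0.13 = 6.37
Sum = 62.59
62.59 is ≥ 39 and < 63.5 → Pass

Pass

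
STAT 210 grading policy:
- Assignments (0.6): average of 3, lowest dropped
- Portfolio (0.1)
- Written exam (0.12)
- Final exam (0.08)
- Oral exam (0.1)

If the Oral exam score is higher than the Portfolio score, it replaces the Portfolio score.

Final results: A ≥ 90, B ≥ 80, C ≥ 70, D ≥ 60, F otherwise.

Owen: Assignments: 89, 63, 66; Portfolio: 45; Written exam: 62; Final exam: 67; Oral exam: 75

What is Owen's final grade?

C

Assignments: drop 63 → average of remaining 2 = 155/2 = 77.5
Oral exam (75) > Portfolio (45), so Portfolio counts as 75.
Weighted total:
  Assignments 77.5 × 0.6 = 46.5
  Portfolio 75 × 0.1 = 7.5
  Written exam 62 × 0.12 = 7.44
  Final exam 67 × 0.08 = 5.36
  Oral exam 75 × 0.1 = 7.5
Sum = 74.3
74.3 is ≥ 70 and < 80 → C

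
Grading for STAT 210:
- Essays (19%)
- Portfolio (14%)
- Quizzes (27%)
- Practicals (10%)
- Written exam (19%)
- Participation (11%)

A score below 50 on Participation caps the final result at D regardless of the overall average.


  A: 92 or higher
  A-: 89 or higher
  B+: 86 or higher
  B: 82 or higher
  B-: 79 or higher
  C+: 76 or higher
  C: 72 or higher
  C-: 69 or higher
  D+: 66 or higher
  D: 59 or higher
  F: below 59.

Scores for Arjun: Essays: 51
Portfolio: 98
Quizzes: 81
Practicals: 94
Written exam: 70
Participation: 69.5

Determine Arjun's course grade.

Participation score 69.5 ≥ 50: minimum met.
Weighted total:
  Essays 51 × 0.19 = 9.69
  Portfolio 98 × 0.14 = 13.72
  Quizzes 81 × 0.27 = 21.87
  Practicals 94 × 0.1 = 9.4
  Written exam 70 × 0.19 = 13.3
  Participation 69.5 × 0.11 = 7.645
Sum = 75.625
75.625 is ≥ 72 and < 76 → C

C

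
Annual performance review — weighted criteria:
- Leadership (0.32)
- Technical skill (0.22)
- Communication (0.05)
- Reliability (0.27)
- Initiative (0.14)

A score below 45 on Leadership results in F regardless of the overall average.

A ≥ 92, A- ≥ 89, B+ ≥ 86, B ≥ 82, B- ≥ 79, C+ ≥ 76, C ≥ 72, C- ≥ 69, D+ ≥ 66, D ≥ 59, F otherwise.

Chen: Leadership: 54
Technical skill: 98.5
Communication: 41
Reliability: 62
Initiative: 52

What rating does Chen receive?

Leadership score 54 ≥ 45: minimum met.
Weighted total:
  Leadership 54 × 0.32 = 17.28
  Technical skill 98.5 × 0.22 = 21.67
  Communication 41 × 0.05 = 2.05
  Reliability 62 × 0.27 = 16.74
  Initiative 52 × 0.14 = 7.28
Sum = 65.02
65.02 is ≥ 59 and < 66 → D

D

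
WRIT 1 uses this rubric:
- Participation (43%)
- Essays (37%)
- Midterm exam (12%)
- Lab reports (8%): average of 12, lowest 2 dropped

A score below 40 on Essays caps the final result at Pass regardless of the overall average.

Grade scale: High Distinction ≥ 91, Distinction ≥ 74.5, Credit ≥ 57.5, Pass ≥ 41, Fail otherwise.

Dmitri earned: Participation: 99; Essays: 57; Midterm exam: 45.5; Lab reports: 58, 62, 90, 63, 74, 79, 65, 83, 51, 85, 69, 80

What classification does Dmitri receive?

Distinction

Lab reports: drop 51, 58 → average of remaining 10 = 750/10 = 75
Essays score 57 ≥ 40: minimum met.
Weighted total:
  Participation 99 × 0.43 = 42.57
  Essays 57 × 0.37 = 21.09
  Midterm exam 45.5 × 0.12 = 5.46
  Lab reports 75 × 0.08 = 6
Sum = 75.12
75.12 is ≥ 74.5 and < 91 → Distinction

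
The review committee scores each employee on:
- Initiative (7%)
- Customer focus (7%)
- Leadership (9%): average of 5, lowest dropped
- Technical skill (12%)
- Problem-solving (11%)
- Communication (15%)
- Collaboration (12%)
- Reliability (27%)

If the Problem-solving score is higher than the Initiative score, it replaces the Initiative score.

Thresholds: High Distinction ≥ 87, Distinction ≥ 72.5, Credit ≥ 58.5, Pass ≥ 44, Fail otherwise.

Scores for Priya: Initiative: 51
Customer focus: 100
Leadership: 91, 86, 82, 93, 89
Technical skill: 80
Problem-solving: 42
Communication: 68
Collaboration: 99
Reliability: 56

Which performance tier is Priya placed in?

Leadership: drop 82 → average of remaining 4 = 359/4 = 89.75
Problem-solving (42) ≤ Initiative (51), so Initiative stays at 51.
Weighted total:
  Initiative 51 × 0.07 = 3.57
  Customer focus 100 × 0.07 = 7
  Leadership 89.75 × 0.09 = 8.0775
  Technical skill 80 × 0.12 = 9.6
  Problem-solving 42 × 0.11 = 4.62
  Communication 68 × 0.15 = 10.2
  Collaboration 99 × 0.12 = 11.88
  Reliability 56 × 0.27 = 15.12
Sum = 70.0675
70.0675 is ≥ 58.5 and < 72.5 → Credit

Credit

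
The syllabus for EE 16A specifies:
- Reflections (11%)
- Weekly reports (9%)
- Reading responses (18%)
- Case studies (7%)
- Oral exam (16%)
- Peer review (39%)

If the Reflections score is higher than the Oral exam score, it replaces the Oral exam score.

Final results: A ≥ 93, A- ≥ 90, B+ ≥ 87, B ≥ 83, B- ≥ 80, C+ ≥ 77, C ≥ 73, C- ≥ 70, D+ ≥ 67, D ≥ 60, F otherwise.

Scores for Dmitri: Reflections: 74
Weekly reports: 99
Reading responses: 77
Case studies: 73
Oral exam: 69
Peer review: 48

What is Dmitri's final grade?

D

Reflections (74) > Oral exam (69), so Oral exam counts as 74.
Weighted total:
  Reflections 74 × 0.11 = 8.14
  Weekly reports 99 × 0.09 = 8.91
  Reading responses 77 × 0.18 = 13.86
  Case studies 73 × 0.07 = 5.11
  Oral exam 74 × 0.16 = 11.84
  Peer review 48 × 0.39 = 18.72
Sum = 66.58
66.58 is ≥ 60 and < 67 → D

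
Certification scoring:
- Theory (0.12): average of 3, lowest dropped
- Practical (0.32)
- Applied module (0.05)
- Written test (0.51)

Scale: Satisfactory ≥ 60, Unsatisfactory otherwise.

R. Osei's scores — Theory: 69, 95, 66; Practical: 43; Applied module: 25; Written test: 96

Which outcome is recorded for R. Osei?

Theory: drop 66 → average of remaining 2 = 164/2 = 82
Weighted total:
  Theory 82 × 0.12 = 9.84
  Practical 43 × 0.32 = 13.76
  Applied module 25 × 0.05 = 1.25
  Written test 96 × 0.51 = 48.96
Sum = 73.81
73.81 ≥ 60 → Satisfactory

Satisfactory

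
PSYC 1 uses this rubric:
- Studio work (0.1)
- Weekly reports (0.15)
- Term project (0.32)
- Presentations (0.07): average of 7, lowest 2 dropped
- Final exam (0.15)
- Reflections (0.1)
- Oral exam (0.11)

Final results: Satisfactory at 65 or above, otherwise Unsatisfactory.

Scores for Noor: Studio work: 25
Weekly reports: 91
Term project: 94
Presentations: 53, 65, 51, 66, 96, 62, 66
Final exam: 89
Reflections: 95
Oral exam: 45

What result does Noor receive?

Presentations: drop 51, 53 → average of remaining 5 = 355/5 = 71
Weighted total:
  Studio work 25 × 0.1 = 2.5
  Weekly reports 91 × 0.15 = 13.65
  Term project 94 × 0.32 = 30.08
  Presentations 71 × 0.07 = 4.97
  Final exam 89 × 0.15 = 13.35
  Reflections 95 × 0.1 = 9.5
  Oral exam 45 × 0.11 = 4.95
Sum = 79
79 ≥ 65 → Satisfactory

Satisfactory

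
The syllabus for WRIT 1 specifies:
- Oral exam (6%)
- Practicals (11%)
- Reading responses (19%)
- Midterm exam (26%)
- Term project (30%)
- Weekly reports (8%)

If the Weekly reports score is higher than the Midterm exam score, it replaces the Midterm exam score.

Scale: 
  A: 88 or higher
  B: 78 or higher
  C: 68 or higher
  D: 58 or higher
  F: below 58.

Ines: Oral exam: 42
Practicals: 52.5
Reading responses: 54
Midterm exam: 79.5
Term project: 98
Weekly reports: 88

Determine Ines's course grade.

Weekly reports (88) > Midterm exam (79.5), so Midterm exam counts as 88.
Weighted total:
  Oral exam 42 × 0.06 = 2.52
  Practicals 52.5 × 0.11 = 5.775
  Reading responses 54 × 0.19 = 10.26
  Midterm exam 88 × 0.26 = 22.88
  Term project 98 × 0.3 = 29.4
  Weekly reports 88 × 0.08 = 7.04
Sum = 77.875
77.875 is ≥ 68 and < 78 → C

C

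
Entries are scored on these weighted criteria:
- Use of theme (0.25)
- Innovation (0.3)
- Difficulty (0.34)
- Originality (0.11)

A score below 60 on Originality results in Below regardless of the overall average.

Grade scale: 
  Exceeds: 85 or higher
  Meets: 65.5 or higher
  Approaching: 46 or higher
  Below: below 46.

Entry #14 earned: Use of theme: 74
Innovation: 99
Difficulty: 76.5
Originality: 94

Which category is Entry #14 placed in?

Meets

Originality score 94 ≥ 60: minimum met.
Weighted total:
  Use of theme 74 × 0.25 = 18.5
  Innovation 99 × 0.3 = 29.7
  Difficulty 76.5 × 0.34 = 26.01
  Originality 94 × 0.11 = 10.34
Sum = 84.55
84.55 is ≥ 65.5 and < 85 → Meets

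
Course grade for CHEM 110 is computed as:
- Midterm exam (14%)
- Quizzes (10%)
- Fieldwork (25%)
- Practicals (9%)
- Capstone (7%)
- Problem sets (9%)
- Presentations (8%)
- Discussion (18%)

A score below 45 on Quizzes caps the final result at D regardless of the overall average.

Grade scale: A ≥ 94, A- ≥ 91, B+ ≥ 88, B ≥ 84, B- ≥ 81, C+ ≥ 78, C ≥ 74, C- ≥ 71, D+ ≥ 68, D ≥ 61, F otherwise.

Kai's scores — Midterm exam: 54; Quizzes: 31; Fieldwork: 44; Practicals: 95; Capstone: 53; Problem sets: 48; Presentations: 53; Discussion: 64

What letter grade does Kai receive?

Quizzes score 31 < 45: minimum not met.
Weighted total:
  Midterm exam 54 × 0.14 = 7.56
  Quizzes 31 × 0.1 = 3.1
  Fieldwork 44 × 0.25 = 11
  Practicals 95 × 0.09 = 8.55
  Capstone 53 × 0.07 = 3.71
  Problem sets 48 × 0.09 = 4.32
  Presentations 53 × 0.08 = 4.24
  Discussion 64 × 0.18 = 11.52
Sum = 54
54 would be F; cap at D applies → F.

F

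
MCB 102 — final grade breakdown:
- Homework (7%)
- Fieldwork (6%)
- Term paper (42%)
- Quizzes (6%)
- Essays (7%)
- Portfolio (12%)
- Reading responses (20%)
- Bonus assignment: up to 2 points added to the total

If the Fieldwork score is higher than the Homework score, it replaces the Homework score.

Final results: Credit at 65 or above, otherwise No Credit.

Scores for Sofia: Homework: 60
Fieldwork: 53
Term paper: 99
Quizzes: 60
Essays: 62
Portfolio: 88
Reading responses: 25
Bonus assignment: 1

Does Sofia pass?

Credit

Fieldwork (53) ≤ Homework (60), so Homework stays at 60.
Weighted total:
  Homework 60 × 0.07 = 4.2
  Fieldwork 53 × 0.06 = 3.18
  Term paper 99 × 0.42 = 41.58
  Quizzes 60 × 0.06 = 3.6
  Essays 62 × 0.07 = 4.34
  Portfolio 88 × 0.12 = 10.56
  Reading responses 25 × 0.2 = 5
Sum = 72.46
Bonus assignment: 72.46 + 1 = 73.46
73.46 ≥ 65 → Credit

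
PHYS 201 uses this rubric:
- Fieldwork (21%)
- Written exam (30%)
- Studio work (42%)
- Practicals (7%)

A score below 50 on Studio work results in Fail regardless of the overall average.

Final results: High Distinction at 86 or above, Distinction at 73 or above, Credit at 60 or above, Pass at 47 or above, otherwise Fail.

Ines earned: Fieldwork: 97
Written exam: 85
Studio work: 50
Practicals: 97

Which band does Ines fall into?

Distinction

Studio work score 50 ≥ 50: minimum met.
Weighted total:
  Fieldwork 97 × 0.21 = 20.37
  Written exam 85 × 0.3 = 25.5
  Studio work 50 × 0.42 = 21
  Practicals 97 × 0.07 = 6.79
Sum = 73.66
73.66 is ≥ 73 and < 86 → Distinction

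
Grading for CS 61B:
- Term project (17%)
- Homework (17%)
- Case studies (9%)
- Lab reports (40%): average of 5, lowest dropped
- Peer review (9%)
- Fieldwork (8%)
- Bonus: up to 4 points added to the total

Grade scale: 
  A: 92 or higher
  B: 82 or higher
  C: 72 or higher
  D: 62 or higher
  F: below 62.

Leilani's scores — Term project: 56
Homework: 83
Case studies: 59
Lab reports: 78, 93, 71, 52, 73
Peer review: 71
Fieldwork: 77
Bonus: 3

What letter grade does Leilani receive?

C

Lab reports: drop 52 → average of remaining 4 = 315/4 = 78.75
Weighted total:
  Term project 56 × 0.17 = 9.52
  Homework 83 × 0.17 = 14.11
  Case studies 59 × 0.09 = 5.31
  Lab reports 78.75 × 0.4 = 31.5
  Peer review 71 × 0.09 = 6.39
  Fieldwork 77 × 0.08 = 6.16
Sum = 72.99
Bonus: 72.99 + 3 = 75.99
75.99 is ≥ 72 and < 82 → C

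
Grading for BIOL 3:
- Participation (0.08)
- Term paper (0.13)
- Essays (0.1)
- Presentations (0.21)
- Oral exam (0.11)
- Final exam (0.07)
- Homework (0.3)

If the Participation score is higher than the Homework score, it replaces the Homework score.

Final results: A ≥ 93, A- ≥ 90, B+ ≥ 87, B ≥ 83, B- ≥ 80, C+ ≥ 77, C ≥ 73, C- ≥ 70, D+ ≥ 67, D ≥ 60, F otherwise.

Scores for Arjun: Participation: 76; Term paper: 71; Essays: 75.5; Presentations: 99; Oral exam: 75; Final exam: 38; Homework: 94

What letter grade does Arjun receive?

Participation (76) ≤ Homework (94), so Homework stays at 94.
Weighted total:
  Participation 76 × 0.08 = 6.08
  Term paper 71 × 0.13 = 9.23
  Essays 75.5 × 0.1 = 7.55
  Presentations 99 × 0.21 = 20.79
  Oral exam 75 × 0.11 = 8.25
  Final exam 38 × 0.07 = 2.66
  Homework 94 × 0.3 = 28.2
Sum = 82.76
82.76 is ≥ 80 and < 83 → B-

B-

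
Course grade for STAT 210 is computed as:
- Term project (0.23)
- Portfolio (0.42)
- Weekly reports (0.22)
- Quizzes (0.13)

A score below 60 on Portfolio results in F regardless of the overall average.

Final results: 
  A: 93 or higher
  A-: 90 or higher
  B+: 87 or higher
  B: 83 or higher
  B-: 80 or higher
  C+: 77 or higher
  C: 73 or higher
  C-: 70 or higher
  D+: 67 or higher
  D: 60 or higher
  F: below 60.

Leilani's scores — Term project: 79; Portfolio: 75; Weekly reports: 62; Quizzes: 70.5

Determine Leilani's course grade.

C-

Portfolio score 75 ≥ 60: minimum met.
Weighted total:
  Term project 79 × 0.23 = 18.17
  Portfolio 75 × 0.42 = 31.5
  Weekly reports 62 × 0.22 = 13.64
  Quizzes 70.5 × 0.13 = 9.165
Sum = 72.475
72.475 is ≥ 70 and < 73 → C-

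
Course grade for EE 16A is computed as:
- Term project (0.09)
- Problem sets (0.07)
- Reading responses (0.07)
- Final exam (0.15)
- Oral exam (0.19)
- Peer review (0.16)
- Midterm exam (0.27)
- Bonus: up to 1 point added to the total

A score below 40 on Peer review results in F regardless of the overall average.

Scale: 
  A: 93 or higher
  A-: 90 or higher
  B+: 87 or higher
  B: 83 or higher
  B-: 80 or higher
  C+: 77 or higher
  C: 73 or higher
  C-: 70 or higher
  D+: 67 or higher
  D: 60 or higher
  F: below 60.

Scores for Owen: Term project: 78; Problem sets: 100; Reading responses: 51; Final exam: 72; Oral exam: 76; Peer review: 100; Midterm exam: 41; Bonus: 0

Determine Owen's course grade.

Peer review score 100 ≥ 40: minimum met.
Weighted total:
  Term project 78 × 0.09 = 7.02
  Problem sets 100 × 0.07 = 7
  Reading responses 51 × 0.07 = 3.57
  Final exam 72 × 0.15 = 10.8
  Oral exam 76 × 0.19 = 14.44
  Peer review 100 × 0.16 = 16
  Midterm exam 41 × 0.27 = 11.07
Sum = 69.9
Bonus: 69.9 + 0 = 69.9
69.9 is ≥ 67 and < 70 → D+

D+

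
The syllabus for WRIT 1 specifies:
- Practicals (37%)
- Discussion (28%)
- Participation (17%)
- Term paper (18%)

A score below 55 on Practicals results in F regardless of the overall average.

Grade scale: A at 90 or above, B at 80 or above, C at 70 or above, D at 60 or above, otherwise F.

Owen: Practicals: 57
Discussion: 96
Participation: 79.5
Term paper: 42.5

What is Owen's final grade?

D

Practicals score 57 ≥ 55: minimum met.
Weighted total:
  Practicals 57 × 0.37 = 21.09
  Discussion 96 × 0.28 = 26.88
  Participation 79.5 × 0.17 = 13.515
  Term paper 42.5 × 0.18 = 7.65
Sum = 69.135
69.135 is ≥ 60 and < 70 → D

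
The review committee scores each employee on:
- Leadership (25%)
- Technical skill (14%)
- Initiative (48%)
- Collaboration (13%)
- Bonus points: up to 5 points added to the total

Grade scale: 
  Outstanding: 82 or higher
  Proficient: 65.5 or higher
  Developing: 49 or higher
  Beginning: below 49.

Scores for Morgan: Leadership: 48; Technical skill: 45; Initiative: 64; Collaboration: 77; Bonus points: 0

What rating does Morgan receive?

Developing

Weighted total:
  Leadership 48 × 0.25 = 12
  Technical skill 45 × 0.14 = 6.3
  Initiative 64 × 0.48 = 30.72
  Collaboration 77 × 0.13 = 10.01
Sum = 59.03
Bonus points: 59.03 + 0 = 59.03
59.03 is ≥ 49 and < 65.5 → Developing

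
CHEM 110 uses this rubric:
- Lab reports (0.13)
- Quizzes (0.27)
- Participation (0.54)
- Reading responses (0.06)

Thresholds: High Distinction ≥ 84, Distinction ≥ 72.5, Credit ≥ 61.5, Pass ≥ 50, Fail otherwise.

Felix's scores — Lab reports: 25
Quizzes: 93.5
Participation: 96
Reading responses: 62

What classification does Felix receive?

High Distinction

Weighted total:
  Lab reports 25 × 0.13 = 3.25
  Quizzes 93.5 × 0.27 = 25.245
  Participation 96 × 0.54 = 51.84
  Reading responses 62 × 0.06 = 3.72
Sum = 84.055
84.055 ≥ 84 → High Distinction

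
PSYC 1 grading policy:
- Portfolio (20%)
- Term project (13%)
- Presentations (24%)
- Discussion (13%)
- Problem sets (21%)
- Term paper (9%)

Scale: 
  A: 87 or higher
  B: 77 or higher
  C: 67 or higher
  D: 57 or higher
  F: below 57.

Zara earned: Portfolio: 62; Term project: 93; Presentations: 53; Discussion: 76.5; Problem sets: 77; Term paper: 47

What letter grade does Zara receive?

C

Weighted total:
  Portfolio 62 × 0.2 = 12.4
  Term project 93 × 0.13 = 12.09
  Presentations 53 × 0.24 = 12.72
  Discussion 76.5 × 0.13 = 9.945
  Problem sets 77 × 0.21 = 16.17
  Term paper 47 × 0.09 = 4.23
Sum = 67.555
67.555 is ≥ 67 and < 77 → C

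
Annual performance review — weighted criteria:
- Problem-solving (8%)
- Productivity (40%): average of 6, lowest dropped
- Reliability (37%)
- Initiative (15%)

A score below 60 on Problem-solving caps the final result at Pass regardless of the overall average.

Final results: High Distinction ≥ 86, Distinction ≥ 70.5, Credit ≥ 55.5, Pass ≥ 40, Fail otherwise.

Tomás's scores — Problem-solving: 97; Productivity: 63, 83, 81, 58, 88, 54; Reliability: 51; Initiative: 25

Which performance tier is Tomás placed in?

Credit

Productivity: drop 54 → average of remaining 5 = 373/5 = 74.6
Problem-solving score 97 ≥ 60: minimum met.
Weighted total:
  Problem-solving 97 × 0.08 = 7.76
  Productivity 74.6 × 0.4 = 29.84
  Reliability 51 × 0.37 = 18.87
  Initiative 25 × 0.15 = 3.75
Sum = 60.22
60.22 is ≥ 55.5 and < 70.5 → Credit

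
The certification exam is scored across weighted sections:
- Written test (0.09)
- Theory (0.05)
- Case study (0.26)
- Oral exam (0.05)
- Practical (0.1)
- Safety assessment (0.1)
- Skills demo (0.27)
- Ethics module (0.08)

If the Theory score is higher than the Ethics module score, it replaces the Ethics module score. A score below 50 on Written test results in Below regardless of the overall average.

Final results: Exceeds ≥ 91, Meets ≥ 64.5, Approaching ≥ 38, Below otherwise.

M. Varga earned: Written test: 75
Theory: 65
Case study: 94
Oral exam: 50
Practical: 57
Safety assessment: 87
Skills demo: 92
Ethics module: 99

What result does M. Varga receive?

Theory (65) ≤ Ethics module (99), so Ethics module stays at 99.
Written test score 75 ≥ 50: minimum met.
Weighted total:
  Written test 75 × 0.09 = 6.75
  Theory 65 × 0.05 = 3.25
  Case study 94 × 0.26 = 24.44
  Oral exam 50 × 0.05 = 2.5
  Practical 57 × 0.1 = 5.7
  Safety assessment 87 × 0.1 = 8.7
  Skills demo 92 × 0.27 = 24.84
  Ethics module 99 × 0.08 = 7.92
Sum = 84.1
84.1 is ≥ 64.5 and < 91 → Meets

Meets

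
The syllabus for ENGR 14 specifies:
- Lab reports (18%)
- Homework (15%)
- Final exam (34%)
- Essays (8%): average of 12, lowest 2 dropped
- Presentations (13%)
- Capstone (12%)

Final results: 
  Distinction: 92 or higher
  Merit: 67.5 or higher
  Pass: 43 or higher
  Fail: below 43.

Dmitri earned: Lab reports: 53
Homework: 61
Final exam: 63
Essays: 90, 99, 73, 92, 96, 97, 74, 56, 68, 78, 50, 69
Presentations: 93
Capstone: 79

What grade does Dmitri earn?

Merit

Essays: drop 50, 56 → average of remaining 10 = 836/10 = 83.6
Weighted total:
  Lab reports 53 × 0.18 = 9.54
  Homework 61 × 0.15 = 9.15
  Final exam 63 × 0.34 = 21.42
  Essays 83.6 × 0.08 = 6.688
  Presentations 93 × 0.13 = 12.09
  Capstone 79 × 0.12 = 9.48
Sum = 68.368
68.368 is ≥ 67.5 and < 92 → Merit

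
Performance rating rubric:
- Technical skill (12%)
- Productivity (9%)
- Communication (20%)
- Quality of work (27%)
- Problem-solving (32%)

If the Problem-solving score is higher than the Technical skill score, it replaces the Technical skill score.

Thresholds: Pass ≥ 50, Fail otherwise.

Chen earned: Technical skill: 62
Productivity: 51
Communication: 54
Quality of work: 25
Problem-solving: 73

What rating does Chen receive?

Pass

Problem-solving (73) > Technical skill (62), so Technical skill counts as 73.
Weighted total:
  Technical skill 73 × 0.12 = 8.76
  Productivity 51 × 0.09 = 4.59
  Communication 54 × 0.2 = 10.8
  Quality of work 25 × 0.27 = 6.75
  Problem-solving 73 × 0.32 = 23.36
Sum = 54.26
54.26 ≥ 50 → Pass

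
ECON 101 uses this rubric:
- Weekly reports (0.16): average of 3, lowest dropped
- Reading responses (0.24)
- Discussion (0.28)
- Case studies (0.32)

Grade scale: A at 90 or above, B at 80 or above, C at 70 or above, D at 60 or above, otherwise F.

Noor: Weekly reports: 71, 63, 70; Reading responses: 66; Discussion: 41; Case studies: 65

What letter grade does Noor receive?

Weekly reports: drop 63 → average of remaining 2 = 141/2 = 70.5
Weighted total:
  Weekly reports 70.5 × 0.16 = 11.28
  Reading responses 66 × 0.24 = 15.84
  Discussion 41 × 0.28 = 11.48
  Case studies 65 × 0.32 = 20.8
Sum = 59.4
59.4 < 60 → F

F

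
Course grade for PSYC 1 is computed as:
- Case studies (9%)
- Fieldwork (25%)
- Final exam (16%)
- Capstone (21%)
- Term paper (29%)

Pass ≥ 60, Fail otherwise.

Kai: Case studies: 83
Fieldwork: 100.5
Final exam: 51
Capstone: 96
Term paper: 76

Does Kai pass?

Weighted total:
  Case studies 83 × 0.09 = 7.47
  Fieldwork 100.5 × 0.25 = 25.125
  Final exam 51 × 0.16 = 8.16
  Capstone 96 × 0.21 = 20.16
  Term paper 76 × 0.29 = 22.04
Sum = 82.955
82.955 ≥ 60 → Pass

Pass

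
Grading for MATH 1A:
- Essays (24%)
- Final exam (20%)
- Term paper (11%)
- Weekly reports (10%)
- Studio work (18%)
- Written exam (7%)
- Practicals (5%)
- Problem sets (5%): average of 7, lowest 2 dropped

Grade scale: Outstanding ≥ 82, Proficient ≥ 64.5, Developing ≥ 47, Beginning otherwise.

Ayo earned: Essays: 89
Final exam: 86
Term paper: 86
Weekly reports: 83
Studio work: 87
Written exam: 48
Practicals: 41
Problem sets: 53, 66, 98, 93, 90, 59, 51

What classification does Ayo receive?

Proficient

Problem sets: drop 51, 53 → average of remaining 5 = 406/5 = 81.2
Weighted total:
  Essays 89 × 0.24 = 21.36
  Final exam 86 × 0.2 = 17.2
  Term paper 86 × 0.11 = 9.46
  Weekly reports 83 × 0.1 = 8.3
  Studio work 87 × 0.18 = 15.66
  Written exam 48 × 0.07 = 3.36
  Practicals 41 × 0.05 = 2.05
  Problem sets 81.2 × 0.05 = 4.06
Sum = 81.45
81.45 is ≥ 64.5 and < 82 → Proficient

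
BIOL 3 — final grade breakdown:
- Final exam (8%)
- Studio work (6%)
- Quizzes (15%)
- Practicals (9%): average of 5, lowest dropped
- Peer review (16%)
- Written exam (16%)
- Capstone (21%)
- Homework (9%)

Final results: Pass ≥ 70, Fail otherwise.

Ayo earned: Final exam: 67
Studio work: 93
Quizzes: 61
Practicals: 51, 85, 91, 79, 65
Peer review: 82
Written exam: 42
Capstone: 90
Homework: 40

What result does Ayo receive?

Practicals: drop 51 → average of remaining 4 = 320/4 = 80
Weighted total:
  Final exam 67 × 0.08 = 5.36
  Studio work 93 × 0.06 = 5.58
  Quizzes 61 × 0.15 = 9.15
  Practicals 80 × 0.09 = 7.2
  Peer review 82 × 0.16 = 13.12
  Written exam 42 × 0.16 = 6.72
  Capstone 90 × 0.21 = 18.9
  Homework 40 × 0.09 = 3.6
Sum = 69.63
69.63 < 70 → Fail

Fail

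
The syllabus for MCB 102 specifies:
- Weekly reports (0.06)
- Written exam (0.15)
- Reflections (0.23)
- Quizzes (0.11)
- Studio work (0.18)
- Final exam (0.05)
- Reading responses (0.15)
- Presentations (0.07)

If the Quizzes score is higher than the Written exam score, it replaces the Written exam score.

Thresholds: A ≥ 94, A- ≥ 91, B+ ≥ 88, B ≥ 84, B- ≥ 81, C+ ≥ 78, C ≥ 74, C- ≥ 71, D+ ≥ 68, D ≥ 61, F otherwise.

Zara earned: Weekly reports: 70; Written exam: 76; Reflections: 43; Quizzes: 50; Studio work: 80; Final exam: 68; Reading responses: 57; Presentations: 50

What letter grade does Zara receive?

F

Quizzes (50) ≤ Written exam (76), so Written exam stays at 76.
Weighted total:
  Weekly reports 70 × 0.06 = 4.2
  Written exam 76 × 0.15 = 11.4
  Reflections 43 × 0.23 = 9.89
  Quizzes 50 × 0.11 = 5.5
  Studio work 80 × 0.18 = 14.4
  Final exam 68 × 0.05 = 3.4
  Reading responses 57 × 0.15 = 8.55
  Presentations 50 × 0.07 = 3.5
Sum = 60.84
60.84 < 61 → F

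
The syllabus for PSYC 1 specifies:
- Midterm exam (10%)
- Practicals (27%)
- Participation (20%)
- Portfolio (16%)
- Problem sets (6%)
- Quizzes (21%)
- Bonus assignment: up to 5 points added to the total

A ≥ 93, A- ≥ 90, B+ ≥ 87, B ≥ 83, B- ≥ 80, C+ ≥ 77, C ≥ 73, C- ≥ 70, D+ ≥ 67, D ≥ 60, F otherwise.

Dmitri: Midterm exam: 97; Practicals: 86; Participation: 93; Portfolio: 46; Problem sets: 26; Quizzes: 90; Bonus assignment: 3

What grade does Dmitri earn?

Weighted total:
  Midterm exam 97 × 0.1 = 9.7
  Practicals 86 × 0.27 = 23.22
  Participation 93 × 0.2 = 18.6
  Portfolio 46 × 0.16 = 7.36
  Problem sets 26 × 0.06 = 1.56
  Quizzes 90 × 0.21 = 18.9
Sum = 79.34
Bonus assignment: 79.34 + 3 = 82.34
82.34 is ≥ 80 and < 83 → B-

B-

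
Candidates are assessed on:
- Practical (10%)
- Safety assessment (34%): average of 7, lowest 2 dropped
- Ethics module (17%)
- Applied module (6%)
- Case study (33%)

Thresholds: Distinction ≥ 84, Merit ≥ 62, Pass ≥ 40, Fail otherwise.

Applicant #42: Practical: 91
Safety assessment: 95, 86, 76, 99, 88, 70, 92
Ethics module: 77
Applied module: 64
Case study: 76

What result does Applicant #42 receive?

Merit

Safety assessment: drop 70, 76 → average of remaining 5 = 460/5 = 92
Weighted total:
  Practical 91 × 0.1 = 9.1
  Safety assessment 92 × 0.34 = 31.28
  Ethics module 77 × 0.17 = 13.09
  Applied module 64 × 0.06 = 3.84
  Case study 76 × 0.33 = 25.08
Sum = 82.39
82.39 is ≥ 62 and < 84 → Merit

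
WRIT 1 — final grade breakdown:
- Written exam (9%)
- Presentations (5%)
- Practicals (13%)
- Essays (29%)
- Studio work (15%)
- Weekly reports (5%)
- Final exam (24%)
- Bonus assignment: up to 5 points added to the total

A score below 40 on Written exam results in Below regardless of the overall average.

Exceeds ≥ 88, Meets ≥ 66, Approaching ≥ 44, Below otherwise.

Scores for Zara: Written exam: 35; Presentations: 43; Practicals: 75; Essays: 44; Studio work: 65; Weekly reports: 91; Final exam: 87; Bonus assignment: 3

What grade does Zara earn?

Written exam score 35 < 40: minimum not met.
Weighted total:
  Written exam 35 × 0.09 = 3.15
  Presentations 43 × 0.05 = 2.15
  Practicals 75 × 0.13 = 9.75
  Essays 44 × 0.29 = 12.76
  Studio work 65 × 0.15 = 9.75
  Weekly reports 91 × 0.05 = 4.55
  Final exam 87 × 0.24 = 20.88
Sum = 62.99
Bonus assignment: 62.99 + 3 = 65.99
Because the Written exam minimum was not met, the result is Below.

Below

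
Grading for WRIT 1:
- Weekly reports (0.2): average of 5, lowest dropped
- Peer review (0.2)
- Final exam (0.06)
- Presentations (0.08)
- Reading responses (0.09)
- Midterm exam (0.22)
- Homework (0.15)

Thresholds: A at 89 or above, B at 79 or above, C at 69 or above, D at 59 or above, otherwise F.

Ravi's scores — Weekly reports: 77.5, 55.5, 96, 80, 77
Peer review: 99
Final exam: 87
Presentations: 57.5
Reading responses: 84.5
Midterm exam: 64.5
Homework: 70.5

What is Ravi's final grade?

C

Weekly reports: drop 55.5 → average of remaining 4 = 330.5/4 = 82.625
Weighted total:
  Weekly reports 82.625 × 0.2 = 16.525
  Peer review 99 × 0.2 = 19.8
  Final exam 87 × 0.06 = 5.22
  Presentations 57.5 × 0.08 = 4.6
  Reading responses 84.5 × 0.09 = 7.605
  Midterm exam 64.5 × 0.22 = 14.19
  Homework 70.5 × 0.15 = 10.575
Sum = 78.515
78.515 is ≥ 69 and < 79 → C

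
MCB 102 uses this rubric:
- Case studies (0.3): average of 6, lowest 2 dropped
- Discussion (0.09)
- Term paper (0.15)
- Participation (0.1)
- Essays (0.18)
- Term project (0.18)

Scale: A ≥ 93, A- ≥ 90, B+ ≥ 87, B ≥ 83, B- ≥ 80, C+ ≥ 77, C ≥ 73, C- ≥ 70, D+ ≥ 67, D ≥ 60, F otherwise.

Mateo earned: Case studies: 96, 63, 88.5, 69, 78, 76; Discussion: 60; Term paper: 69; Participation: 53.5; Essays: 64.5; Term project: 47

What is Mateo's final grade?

Case studies: drop 63, 69 → average of remaining 4 = 338.5/4 = 84.625
Weighted total:
  Case studies 84.625 × 0.3 = 25.3875
  Discussion 60 × 0.09 = 5.4
  Term paper 69 × 0.15 = 10.35
  Participation 53.5 × 0.1 = 5.35
  Essays 64.5 × 0.18 = 11.61
  Term project 47 × 0.18 = 8.46
Sum = 66.5575
66.5575 is ≥ 60 and < 67 → D

D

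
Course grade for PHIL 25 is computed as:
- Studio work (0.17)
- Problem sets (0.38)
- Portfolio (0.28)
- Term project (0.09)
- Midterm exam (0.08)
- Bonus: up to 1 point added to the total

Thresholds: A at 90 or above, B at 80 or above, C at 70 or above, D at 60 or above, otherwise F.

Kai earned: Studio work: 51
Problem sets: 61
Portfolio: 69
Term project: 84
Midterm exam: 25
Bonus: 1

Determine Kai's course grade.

Weighted total:
  Studio work 51 × 0.17 = 8.67
  Problem sets 61 × 0.38 = 23.18
  Portfolio 69 × 0.28 = 19.32
  Term project 84 × 0.09 = 7.56
  Midterm exam 25 × 0.08 = 2
Sum = 60.73
Bonus: 60.73 + 1 = 61.73
61.73 is ≥ 60 and < 70 → D

D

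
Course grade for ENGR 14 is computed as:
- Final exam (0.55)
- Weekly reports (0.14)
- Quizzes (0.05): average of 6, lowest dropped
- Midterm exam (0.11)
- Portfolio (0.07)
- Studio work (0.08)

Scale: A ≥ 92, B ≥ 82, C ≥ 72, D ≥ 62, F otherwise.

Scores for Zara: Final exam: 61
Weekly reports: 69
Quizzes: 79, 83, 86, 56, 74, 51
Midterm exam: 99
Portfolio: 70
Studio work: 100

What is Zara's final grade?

Quizzes: drop 51 → average of remaining 5 = 378/5 = 75.6
Weighted total:
  Final exam 61 × 0.55 = 33.55
  Weekly reports 69 × 0.14 = 9.66
  Quizzes 75.6 × 0.05 = 3.78
  Midterm exam 99 × 0.11 = 10.89
  Portfolio 70 × 0.07 = 4.9
  Studio work 100 × 0.08 = 8
Sum = 70.78
70.78 is ≥ 62 and < 72 → D

D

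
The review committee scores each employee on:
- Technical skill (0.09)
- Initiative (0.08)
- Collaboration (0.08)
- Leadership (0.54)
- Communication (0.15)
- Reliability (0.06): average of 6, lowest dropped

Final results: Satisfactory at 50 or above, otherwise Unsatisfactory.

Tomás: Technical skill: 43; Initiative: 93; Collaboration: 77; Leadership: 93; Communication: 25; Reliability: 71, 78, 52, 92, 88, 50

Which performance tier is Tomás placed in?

Satisfactory

Reliability: drop 50 → average of remaining 5 = 381/5 = 76.2
Weighted total:
  Technical skill 43 × 0.09 = 3.87
  Initiative 93 × 0.08 = 7.44
  Collaboration 77 × 0.08 = 6.16
  Leadership 93 × 0.54 = 50.22
  Communication 25 × 0.15 = 3.75
  Reliability 76.2 × 0.06 = 4.572
Sum = 76.012
76.012 ≥ 50 → Satisfactory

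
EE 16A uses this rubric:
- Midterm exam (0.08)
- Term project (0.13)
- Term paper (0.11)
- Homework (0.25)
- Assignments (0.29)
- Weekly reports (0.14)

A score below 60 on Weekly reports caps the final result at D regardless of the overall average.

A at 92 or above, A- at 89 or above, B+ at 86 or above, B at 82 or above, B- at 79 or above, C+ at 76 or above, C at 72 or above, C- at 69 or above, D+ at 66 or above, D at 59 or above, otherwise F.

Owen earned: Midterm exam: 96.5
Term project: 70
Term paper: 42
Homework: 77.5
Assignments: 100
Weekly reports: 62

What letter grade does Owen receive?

C+

Weekly reports score 62 ≥ 60: minimum met.
Weighted total:
  Midterm exam 96.5 × 0.08 = 7.72
  Term project 70 × 0.13 = 9.1
  Term paper 42 × 0.11 = 4.62
  Homework 77.5 × 0.25 = 19.375
  Assignments 100 × 0.29 = 29
  Weekly reports 62 × 0.14 = 8.68
Sum = 78.495
78.495 is ≥ 76 and < 79 → C+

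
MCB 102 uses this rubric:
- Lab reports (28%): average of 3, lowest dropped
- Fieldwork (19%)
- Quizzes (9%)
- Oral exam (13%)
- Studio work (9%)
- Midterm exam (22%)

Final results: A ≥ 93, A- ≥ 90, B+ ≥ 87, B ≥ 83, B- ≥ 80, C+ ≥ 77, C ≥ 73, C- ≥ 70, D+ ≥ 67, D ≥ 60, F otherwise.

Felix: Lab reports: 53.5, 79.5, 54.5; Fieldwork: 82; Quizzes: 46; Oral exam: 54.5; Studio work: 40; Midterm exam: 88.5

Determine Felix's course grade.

Lab reports: drop 53.5 → average of remaining 2 = 134/2 = 67
Weighted total:
  Lab reports 67 × 0.28 = 18.76
  Fieldwork 82 × 0.19 = 15.58
  Quizzes 46 × 0.09 = 4.14
  Oral exam 54.5 × 0.13 = 7.085
  Studio work 40 × 0.09 = 3.6
  Midterm exam 88.5 × 0.22 = 19.47
Sum = 68.635
68.635 is ≥ 67 and < 70 → D+

D+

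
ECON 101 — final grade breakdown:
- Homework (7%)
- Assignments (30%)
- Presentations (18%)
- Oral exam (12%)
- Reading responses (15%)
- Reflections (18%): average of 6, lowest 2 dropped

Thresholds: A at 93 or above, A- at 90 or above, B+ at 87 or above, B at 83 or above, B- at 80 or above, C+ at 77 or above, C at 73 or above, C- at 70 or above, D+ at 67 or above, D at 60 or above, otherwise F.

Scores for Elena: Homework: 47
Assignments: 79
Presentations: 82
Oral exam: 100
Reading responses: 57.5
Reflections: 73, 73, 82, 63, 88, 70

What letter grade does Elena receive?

C

Reflections: drop 63, 70 → average of remaining 4 = 316/4 = 79
Weighted total:
  Homework 47 × 0.07 = 3.29
  Assignments 79 × 0.3 = 23.7
  Presentations 82 × 0.18 = 14.76
  Oral exam 100 × 0.12 = 12
  Reading responses 57.5 × 0.15 = 8.625
  Reflections 79 × 0.18 = 14.22
Sum = 76.595
76.595 is ≥ 73 and < 77 → C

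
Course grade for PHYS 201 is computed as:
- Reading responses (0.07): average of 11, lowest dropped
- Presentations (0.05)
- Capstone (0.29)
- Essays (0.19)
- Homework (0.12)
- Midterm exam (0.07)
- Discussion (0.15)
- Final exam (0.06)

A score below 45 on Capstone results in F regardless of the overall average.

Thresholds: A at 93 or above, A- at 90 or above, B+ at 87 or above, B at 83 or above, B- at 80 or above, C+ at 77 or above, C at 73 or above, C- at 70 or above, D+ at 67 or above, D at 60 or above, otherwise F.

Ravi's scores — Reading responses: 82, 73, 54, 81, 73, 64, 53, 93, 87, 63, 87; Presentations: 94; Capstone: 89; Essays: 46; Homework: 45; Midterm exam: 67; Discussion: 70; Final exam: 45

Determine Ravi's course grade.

Reading responses: drop 53 → average of remaining 10 = 757/10 = 75.7
Capstone score 89 ≥ 45: minimum met.
Weighted total:
  Reading responses 75.7 × 0.07 = 5.299
  Presentations 94 × 0.05 = 4.7
  Capstone 89 × 0.29 = 25.81
  Essays 46 × 0.19 = 8.74
  Homework 45 × 0.12 = 5.4
  Midterm exam 67 × 0.07 = 4.69
  Discussion 70 × 0.15 = 10.5
  Final exam 45 × 0.06 = 2.7
Sum = 67.839
67.839 is ≥ 67 and < 70 → D+

D+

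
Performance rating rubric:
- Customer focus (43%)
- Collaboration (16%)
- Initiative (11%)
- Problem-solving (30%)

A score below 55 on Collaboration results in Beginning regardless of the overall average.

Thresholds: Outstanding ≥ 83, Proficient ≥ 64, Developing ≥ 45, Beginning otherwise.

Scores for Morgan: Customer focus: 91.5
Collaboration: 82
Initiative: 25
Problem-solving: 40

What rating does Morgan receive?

Proficient

Collaboration score 82 ≥ 55: minimum met.
Weighted total:
  Customer focus 91.5 × 0.43 = 39.345
  Collaboration 82 × 0.16 = 13.12
  Initiative 25 × 0.11 = 2.75
  Problem-solving 40 × 0.3 = 12
Sum = 67.215
67.215 is ≥ 64 and < 83 → Proficient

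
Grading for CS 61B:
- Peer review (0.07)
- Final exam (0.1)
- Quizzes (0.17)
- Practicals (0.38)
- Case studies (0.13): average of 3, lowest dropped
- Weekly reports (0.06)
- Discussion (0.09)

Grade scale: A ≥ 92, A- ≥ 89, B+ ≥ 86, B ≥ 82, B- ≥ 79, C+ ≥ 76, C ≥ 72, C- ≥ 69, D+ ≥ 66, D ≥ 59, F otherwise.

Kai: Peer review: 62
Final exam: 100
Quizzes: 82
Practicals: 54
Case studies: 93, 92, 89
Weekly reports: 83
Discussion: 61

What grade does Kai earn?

C-

Case studies: drop 89 → average of remaining 2 = 185/2 = 92.5
Weighted total:
  Peer review 62 × 0.07 = 4.34
  Final exam 100 × 0.1 = 10
  Quizzes 82 × 0.17 = 13.94
  Practicals 54 × 0.38 = 20.52
  Case studies 92.5 × 0.13 = 12.025
  Weekly reports 83 × 0.06 = 4.98
  Discussion 61 × 0.09 = 5.49
Sum = 71.295
71.295 is ≥ 69 and < 72 → C-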